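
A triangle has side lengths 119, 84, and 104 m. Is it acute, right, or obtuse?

Compare the square of the longest side to the sum of squares of the other two: 84² + 104² = 17872 > 14161 = 119².

acute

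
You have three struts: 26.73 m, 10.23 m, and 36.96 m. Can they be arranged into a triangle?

The two shorter sides sum to 36.96, exactly equal to the longest side 36.96.
That gives only a degenerate (flat) triangle — the inequality must be strict.

No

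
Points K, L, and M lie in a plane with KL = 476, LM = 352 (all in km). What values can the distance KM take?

By the triangle inequality, |476 − 352| ≤ KM ≤ 476 + 352.

124 ≤ KM ≤ 828 km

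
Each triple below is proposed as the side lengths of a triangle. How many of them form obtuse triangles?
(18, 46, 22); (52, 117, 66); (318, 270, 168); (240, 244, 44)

1

(18,46,22): 18+22 ≤ 46, not a triangle
(52,117,66): 52²+66² = 7060 < 13689 = 117² → obtuse
(318,270,168): 168²+270² = 101124 = 318² → right
(240,244,44): 44²+240² = 59536 = 244² → right
1 of the 4 is obtuse.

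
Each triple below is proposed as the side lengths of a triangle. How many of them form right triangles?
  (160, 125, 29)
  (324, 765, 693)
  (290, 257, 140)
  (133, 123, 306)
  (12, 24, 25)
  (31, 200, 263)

(160,125,29): 29+125 ≤ 160, not a triangle
(324,765,693): 324²+693² = 585225 = 765² → right
(290,257,140): 140²+257² = 85649 > 84100 = 290² → acute
(133,123,306): 123+133 ≤ 306, not a triangle
(12,24,25): 12²+24² = 720 > 625 = 25² → acute
(31,200,263): 31+200 ≤ 263, not a triangle
1 of the 6 is right.

1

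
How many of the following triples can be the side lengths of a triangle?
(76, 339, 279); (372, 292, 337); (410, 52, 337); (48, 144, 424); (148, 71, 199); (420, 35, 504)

(76,279,339): 76+279 > 339 → valid
(292,337,372): 292+337 > 372 → valid
(52,337,410): 52+337 ≤ 410 → not valid
(48,144,424): 48+144 ≤ 424 → not valid
(71,148,199): 71+148 > 199 → valid
(35,420,504): 35+420 ≤ 504 → not valid
3 of the 6 triples form a triangle.

3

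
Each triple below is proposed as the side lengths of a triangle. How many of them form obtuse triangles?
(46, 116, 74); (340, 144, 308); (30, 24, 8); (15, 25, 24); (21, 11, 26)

(46,116,74): 46²+74² = 7592 < 13456 = 116² → obtuse
(340,144,308): 144²+308² = 115600 = 340² → right
(30,24,8): 8²+24² = 640 < 900 = 30² → obtuse
(15,25,24): 15²+24² = 801 > 625 = 25² → acute
(21,11,26): 11²+21² = 562 < 676 = 26² → obtuse
3 of the 5 are obtuse.

3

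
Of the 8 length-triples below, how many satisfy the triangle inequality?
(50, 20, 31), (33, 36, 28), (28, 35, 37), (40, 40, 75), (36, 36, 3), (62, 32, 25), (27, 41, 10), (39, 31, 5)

5

(20,31,50): 20+31 > 50 → valid
(28,33,36): 28+33 > 36 → valid
(28,35,37): 28+35 > 37 → valid
(40,40,75): 40+40 > 75 → valid
(3,36,36): 3+36 > 36 → valid
(25,32,62): 25+32 ≤ 62 → not valid
(10,27,41): 10+27 ≤ 41 → not valid
(5,31,39): 5+31 ≤ 39 → not valid
5 of the 8 triples form a triangle.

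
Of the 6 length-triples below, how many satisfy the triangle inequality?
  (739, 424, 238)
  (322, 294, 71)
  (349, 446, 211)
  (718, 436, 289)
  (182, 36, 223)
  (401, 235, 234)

(238,424,739): 238+424 ≤ 739 → not valid
(71,294,322): 71+294 > 322 → valid
(211,349,446): 211+349 > 446 → valid
(289,436,718): 289+436 > 718 → valid
(36,182,223): 36+182 ≤ 223 → not valid
(234,235,401): 234+235 > 401 → valid
4 of the 6 triples form a triangle.

4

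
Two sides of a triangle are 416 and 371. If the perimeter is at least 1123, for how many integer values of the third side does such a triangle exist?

Triangle inequality: 45 < x < 787. Perimeter ≥ 1123 gives x ≥ 1123 − 416 − 371 = 336.
So 336 ≤ x < 787; integers 336 through 786: 451 values.

451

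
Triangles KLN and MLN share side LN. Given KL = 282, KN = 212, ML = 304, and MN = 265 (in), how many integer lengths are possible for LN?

From triangle KLN: 70 < LN < 494.
From triangle MLN: 39 < LN < 569.
Intersection: 70 < LN < 494, so integers 71 through 493: 423 values.

423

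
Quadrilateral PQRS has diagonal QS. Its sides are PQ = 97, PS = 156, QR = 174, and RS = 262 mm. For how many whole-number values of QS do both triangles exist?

164

From triangle PQS: 59 < QS < 253.
From triangle RQS: 88 < QS < 436.
Intersection: 88 < QS < 253, so integers 89 through 252: 164 values.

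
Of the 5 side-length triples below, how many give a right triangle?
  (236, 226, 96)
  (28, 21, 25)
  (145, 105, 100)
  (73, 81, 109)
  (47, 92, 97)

(236,226,96): 96²+226² = 60292 > 55696 = 236² → acute
(28,21,25): 21²+25² = 1066 > 784 = 28² → acute
(145,105,100): 100²+105² = 21025 = 145² → right
(73,81,109): 73²+81² = 11890 > 11881 = 109² → acute
(47,92,97): 47²+92² = 10673 > 9409 = 97² → acute
1 of the 5 is right.

1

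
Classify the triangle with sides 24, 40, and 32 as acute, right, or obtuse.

Compare the square of the longest side to the sum of squares of the other two: 24² + 32² = 1600 = 40².

right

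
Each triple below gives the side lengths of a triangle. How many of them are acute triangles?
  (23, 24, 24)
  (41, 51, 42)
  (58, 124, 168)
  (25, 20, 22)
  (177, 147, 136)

(23,24,24): 23²+24² = 1105 > 576 = 24² → acute
(41,51,42): 41²+42² = 3445 > 2601 = 51² → acute
(58,124,168): 58²+124² = 18740 < 28224 = 168² → obtuse
(25,20,22): 20²+22² = 884 > 625 = 25² → acute
(177,147,136): 136²+147² = 40105 > 31329 = 177² → acute
4 of the 5 are acute.

4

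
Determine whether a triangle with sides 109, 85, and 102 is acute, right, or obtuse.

acute

Compare the square of the longest side to the sum of squares of the other two: 85² + 102² = 17629 > 11881 = 109².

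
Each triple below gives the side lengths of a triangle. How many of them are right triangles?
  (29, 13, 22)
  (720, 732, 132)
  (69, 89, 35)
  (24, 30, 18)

(29,13,22): 13²+22² = 653 < 841 = 29² → obtuse
(720,732,132): 132²+720² = 535824 = 732² → right
(69,89,35): 35²+69² = 5986 < 7921 = 89² → obtuse
(24,30,18): 18²+24² = 900 = 30² → right
2 of the 4 are right.

2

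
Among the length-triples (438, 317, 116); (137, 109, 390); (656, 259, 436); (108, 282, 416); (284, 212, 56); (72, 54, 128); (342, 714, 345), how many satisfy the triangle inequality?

(116,317,438): 116+317 ≤ 438 → not valid
(109,137,390): 109+137 ≤ 390 → not valid
(259,436,656): 259+436 > 656 → valid
(108,282,416): 108+282 ≤ 416 → not valid
(56,212,284): 56+212 ≤ 284 → not valid
(54,72,128): 54+72 ≤ 128 → not valid
(342,345,714): 342+345 ≤ 714 → not valid
1 of the 7 triples forms a triangle.

1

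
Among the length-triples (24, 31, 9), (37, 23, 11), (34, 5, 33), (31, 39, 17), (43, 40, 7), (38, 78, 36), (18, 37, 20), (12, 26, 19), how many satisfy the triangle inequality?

(9,24,31): 9+24 > 31 → valid
(11,23,37): 11+23 ≤ 37 → not valid
(5,33,34): 5+33 > 34 → valid
(17,31,39): 17+31 > 39 → valid
(7,40,43): 7+40 > 43 → valid
(36,38,78): 36+38 ≤ 78 → not valid
(18,20,37): 18+20 > 37 → valid
(12,19,26): 12+19 > 26 → valid
6 of the 8 triples form a triangle.

6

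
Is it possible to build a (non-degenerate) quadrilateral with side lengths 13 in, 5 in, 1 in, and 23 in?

No

For a quadrilateral, each side must be shorter than the sum of the others.
Here the longest side is 23, but the remaining 3 sides sum to only 19.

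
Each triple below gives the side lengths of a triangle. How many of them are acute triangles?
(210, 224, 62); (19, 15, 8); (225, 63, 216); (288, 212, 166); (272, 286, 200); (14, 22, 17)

(210,224,62): 62²+210² = 47944 < 50176 = 224² → obtuse
(19,15,8): 8²+15² = 289 < 361 = 19² → obtuse
(225,63,216): 63²+216² = 50625 = 225² → right
(288,212,166): 166²+212² = 72500 < 82944 = 288² → obtuse
(272,286,200): 200²+272² = 113984 > 81796 = 286² → acute
(14,22,17): 14²+17² = 485 > 484 = 22² → acute
2 of the 6 are acute.

2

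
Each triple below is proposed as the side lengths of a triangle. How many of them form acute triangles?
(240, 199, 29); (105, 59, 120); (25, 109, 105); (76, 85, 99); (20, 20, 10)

(240,199,29): 29+199 ≤ 240, not a triangle
(105,59,120): 59²+105² = 14506 > 14400 = 120² → acute
(25,109,105): 25²+105² = 11650 < 11881 = 109² → obtuse
(76,85,99): 76²+85² = 13001 > 9801 = 99² → acute
(20,20,10): 10²+20² = 500 > 400 = 20² → acute
3 of the 5 are acute.

3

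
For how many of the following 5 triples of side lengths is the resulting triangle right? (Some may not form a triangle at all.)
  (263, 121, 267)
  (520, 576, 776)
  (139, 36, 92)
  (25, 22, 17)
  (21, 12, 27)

(263,121,267): 121²+263² = 83810 > 71289 = 267² → acute
(520,576,776): 520²+576² = 602176 = 776² → right
(139,36,92): 36+92 ≤ 139, not a triangle
(25,22,17): 17²+22² = 773 > 625 = 25² → acute
(21,12,27): 12²+21² = 585 < 729 = 27² → obtuse
1 of the 5 is right.

1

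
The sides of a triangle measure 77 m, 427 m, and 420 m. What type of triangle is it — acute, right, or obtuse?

right

Compare the square of the longest side to the sum of squares of the other two: 77² + 420² = 182329 = 427².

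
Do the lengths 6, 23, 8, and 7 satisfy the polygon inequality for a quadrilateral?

No

For a quadrilateral, each side must be shorter than the sum of the others.
Here the longest side is 23, but the remaining 3 sides sum to only 21.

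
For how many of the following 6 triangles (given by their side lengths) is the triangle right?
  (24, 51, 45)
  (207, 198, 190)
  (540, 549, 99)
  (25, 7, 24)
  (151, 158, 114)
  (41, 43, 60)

(24,51,45): 24²+45² = 2601 = 51² → right
(207,198,190): 190²+198² = 75304 > 42849 = 207² → acute
(540,549,99): 99²+540² = 301401 = 549² → right
(25,7,24): 7²+24² = 625 = 25² → right
(151,158,114): 114²+151² = 35797 > 24964 = 158² → acute
(41,43,60): 41²+43² = 3530 < 3600 = 60² → obtuse
3 of the 6 are right.

3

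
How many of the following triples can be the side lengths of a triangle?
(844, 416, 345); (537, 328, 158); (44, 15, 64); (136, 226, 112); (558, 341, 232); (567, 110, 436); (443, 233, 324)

3

(345,416,844): 345+416 ≤ 844 → not valid
(158,328,537): 158+328 ≤ 537 → not valid
(15,44,64): 15+44 ≤ 64 → not valid
(112,136,226): 112+136 > 226 → valid
(232,341,558): 232+341 > 558 → valid
(110,436,567): 110+436 ≤ 567 → not valid
(233,324,443): 233+324 > 443 → valid
3 of the 7 triples form a triangle.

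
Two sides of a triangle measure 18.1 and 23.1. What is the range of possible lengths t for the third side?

5.0 < t < 41.2

By the triangle inequality, t must be less than 18.1 + 23.1 = 41.2 and greater than |18.1 − 23.1| = 5.0.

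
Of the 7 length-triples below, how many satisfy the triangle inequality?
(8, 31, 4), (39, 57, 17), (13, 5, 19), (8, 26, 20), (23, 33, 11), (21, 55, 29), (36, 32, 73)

(4,8,31): 4+8 ≤ 31 → not valid
(17,39,57): 17+39 ≤ 57 → not valid
(5,13,19): 5+13 ≤ 19 → not valid
(8,20,26): 8+20 > 26 → valid
(11,23,33): 11+23 > 33 → valid
(21,29,55): 21+29 ≤ 55 → not valid
(32,36,73): 32+36 ≤ 73 → not valid
2 of the 7 triples form a triangle.

2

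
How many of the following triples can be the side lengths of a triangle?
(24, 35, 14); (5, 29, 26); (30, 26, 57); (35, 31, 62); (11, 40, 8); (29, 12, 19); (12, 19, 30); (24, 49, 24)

(14,24,35): 14+24 > 35 → valid
(5,26,29): 5+26 > 29 → valid
(26,30,57): 26+30 ≤ 57 → not valid
(31,35,62): 31+35 > 62 → valid
(8,11,40): 8+11 ≤ 40 → not valid
(12,19,29): 12+19 > 29 → valid
(12,19,30): 12+19 > 30 → valid
(24,24,49): 24+24 ≤ 49 → not valid
5 of the 8 triples form a triangle.

5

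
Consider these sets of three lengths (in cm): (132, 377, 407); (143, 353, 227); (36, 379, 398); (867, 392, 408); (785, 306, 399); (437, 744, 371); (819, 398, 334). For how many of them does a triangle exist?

(132,377,407): 132+377 > 407 → valid
(143,227,353): 143+227 > 353 → valid
(36,379,398): 36+379 > 398 → valid
(392,408,867): 392+408 ≤ 867 → not valid
(306,399,785): 306+399 ≤ 785 → not valid
(371,437,744): 371+437 > 744 → valid
(334,398,819): 334+398 ≤ 819 → not valid
4 of the 7 triples form a triangle.

4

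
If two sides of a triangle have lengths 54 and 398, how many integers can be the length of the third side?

The third side lies in the open interval (344, 452).
Integers from 345 to 451 inclusive: 451 − 345 + 1 = 107.

107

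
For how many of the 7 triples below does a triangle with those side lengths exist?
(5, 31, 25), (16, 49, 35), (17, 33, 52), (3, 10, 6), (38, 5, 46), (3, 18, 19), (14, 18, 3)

2

(5,25,31): 5+25 ≤ 31 → not valid
(16,35,49): 16+35 > 49 → valid
(17,33,52): 17+33 ≤ 52 → not valid
(3,6,10): 3+6 ≤ 10 → not valid
(5,38,46): 5+38 ≤ 46 → not valid
(3,18,19): 3+18 > 19 → valid
(3,14,18): 3+14 ≤ 18 → not valid
2 of the 7 triples form a triangle.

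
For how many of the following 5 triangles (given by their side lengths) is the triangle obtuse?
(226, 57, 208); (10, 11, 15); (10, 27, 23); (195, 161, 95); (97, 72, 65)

(226,57,208): 57²+208² = 46513 < 51076 = 226² → obtuse
(10,11,15): 10²+11² = 221 < 225 = 15² → obtuse
(10,27,23): 10²+23² = 629 < 729 = 27² → obtuse
(195,161,95): 95²+161² = 34946 < 38025 = 195² → obtuse
(97,72,65): 65²+72² = 9409 = 97² → right
4 of the 5 are obtuse.

4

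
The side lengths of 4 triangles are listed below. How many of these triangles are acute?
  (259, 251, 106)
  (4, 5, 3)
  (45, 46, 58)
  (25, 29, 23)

3

(259,251,106): 106²+251² = 74237 > 67081 = 259² → acute
(4,5,3): 3²+4² = 25 = 5² → right
(45,46,58): 45²+46² = 4141 > 3364 = 58² → acute
(25,29,23): 23²+25² = 1154 > 841 = 29² → acute
3 of the 4 are acute.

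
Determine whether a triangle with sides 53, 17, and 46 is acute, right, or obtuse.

obtuse

Compare the square of the longest side to the sum of squares of the other two: 17² + 46² = 2405 < 2809 = 53².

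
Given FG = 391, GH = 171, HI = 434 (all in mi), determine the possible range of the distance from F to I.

The maximum is all hops collinear in one direction: 391 + 171 + 434 = 996.
The longest hop is 434; the others sum to 562. Since 434 ≤ 562, the path can fold back on itself completely, so the minimum distance is 0.

0 ≤ FI ≤ 996 mi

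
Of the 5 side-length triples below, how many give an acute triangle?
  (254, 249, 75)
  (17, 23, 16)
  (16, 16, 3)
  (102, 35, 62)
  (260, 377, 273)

3

(254,249,75): 75²+249² = 67626 > 64516 = 254² → acute
(17,23,16): 16²+17² = 545 > 529 = 23² → acute
(16,16,3): 3²+16² = 265 > 256 = 16² → acute
(102,35,62): 35+62 ≤ 102, not a triangle
(260,377,273): 260²+273² = 142129 = 377² → right
3 of the 5 are acute.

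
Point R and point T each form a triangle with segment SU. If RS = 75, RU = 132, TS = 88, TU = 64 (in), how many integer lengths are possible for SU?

94

From triangle RSU: 57 < SU < 207.
From triangle TSU: 24 < SU < 152.
Intersection: 57 < SU < 152, so integers 58 through 151: 94 values.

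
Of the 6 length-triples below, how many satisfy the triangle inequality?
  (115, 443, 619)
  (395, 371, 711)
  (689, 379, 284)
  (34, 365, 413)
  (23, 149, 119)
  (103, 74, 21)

1

(115,443,619): 115+443 ≤ 619 → not valid
(371,395,711): 371+395 > 711 → valid
(284,379,689): 284+379 ≤ 689 → not valid
(34,365,413): 34+365 ≤ 413 → not valid
(23,119,149): 23+119 ≤ 149 → not valid
(21,74,103): 21+74 ≤ 103 → not valid
1 of the 6 triples forms a triangle.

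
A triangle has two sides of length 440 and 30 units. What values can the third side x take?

410 < x < 470

By the triangle inequality, x must be less than 440 + 30 = 470 and greater than |440 − 30| = 410.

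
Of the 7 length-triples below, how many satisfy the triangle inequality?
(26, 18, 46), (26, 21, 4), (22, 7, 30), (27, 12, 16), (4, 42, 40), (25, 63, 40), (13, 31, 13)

3

(18,26,46): 18+26 ≤ 46 → not valid
(4,21,26): 4+21 ≤ 26 → not valid
(7,22,30): 7+22 ≤ 30 → not valid
(12,16,27): 12+16 > 27 → valid
(4,40,42): 4+40 > 42 → valid
(25,40,63): 25+40 > 63 → valid
(13,13,31): 13+13 ≤ 31 → not valid
3 of the 7 triples form a triangle.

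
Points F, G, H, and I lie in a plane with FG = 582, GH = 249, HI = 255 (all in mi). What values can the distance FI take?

The maximum is all hops collinear in one direction: 582 + 249 + 255 = 1086.
The longest hop is 582; the others sum to 504. Folding the others back against it leaves at least 582 − 504 = 78.

78 ≤ FI ≤ 1086 mi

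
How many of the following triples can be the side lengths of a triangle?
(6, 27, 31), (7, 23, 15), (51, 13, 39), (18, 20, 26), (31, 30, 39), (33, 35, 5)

5

(6,27,31): 6+27 > 31 → valid
(7,15,23): 7+15 ≤ 23 → not valid
(13,39,51): 13+39 > 51 → valid
(18,20,26): 18+20 > 26 → valid
(30,31,39): 30+31 > 39 → valid
(5,33,35): 5+33 > 35 → valid
5 of the 6 triples form a triangle.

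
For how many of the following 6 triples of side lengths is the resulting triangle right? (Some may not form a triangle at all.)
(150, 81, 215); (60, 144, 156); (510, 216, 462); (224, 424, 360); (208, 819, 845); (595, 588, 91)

(150,81,215): 81²+150² = 29061 < 46225 = 215² → obtuse
(60,144,156): 60²+144² = 24336 = 156² → right
(510,216,462): 216²+462² = 260100 = 510² → right
(224,424,360): 224²+360² = 179776 = 424² → right
(208,819,845): 208²+819² = 714025 = 845² → right
(595,588,91): 91²+588² = 354025 = 595² → right
5 of the 6 are right.

5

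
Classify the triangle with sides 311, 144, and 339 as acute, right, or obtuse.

Compare the square of the longest side to the sum of squares of the other two: 144² + 311² = 117457 > 114921 = 339².

acute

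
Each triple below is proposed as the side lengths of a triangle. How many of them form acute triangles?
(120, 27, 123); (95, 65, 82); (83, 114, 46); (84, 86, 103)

(120,27,123): 27²+120² = 15129 = 123² → right
(95,65,82): 65²+82² = 10949 > 9025 = 95² → acute
(83,114,46): 46²+83² = 9005 < 12996 = 114² → obtuse
(84,86,103): 84²+86² = 14452 > 10609 = 103² → acute
2 of the 4 are acute.

2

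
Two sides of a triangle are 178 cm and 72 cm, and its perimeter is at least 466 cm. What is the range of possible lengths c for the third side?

216 ≤ c < 250

Triangle inequality alone gives 106 < c < 250.
The perimeter condition gives c ≥ 466 − 178 − 72 = 216.
Intersecting the two: 216 ≤ c < 250.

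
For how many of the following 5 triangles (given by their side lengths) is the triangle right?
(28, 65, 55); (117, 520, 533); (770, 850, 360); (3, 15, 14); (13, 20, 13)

2

(28,65,55): 28²+55² = 3809 < 4225 = 65² → obtuse
(117,520,533): 117²+520² = 284089 = 533² → right
(770,850,360): 360²+770² = 722500 = 850² → right
(3,15,14): 3²+14² = 205 < 225 = 15² → obtuse
(13,20,13): 13²+13² = 338 < 400 = 20² → obtuse
2 of the 5 are right.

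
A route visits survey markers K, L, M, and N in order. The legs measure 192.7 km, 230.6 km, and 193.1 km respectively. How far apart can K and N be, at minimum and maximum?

The maximum is all hops collinear in one direction: 192.7 + 230.6 + 193.1 = 616.4.
The longest hop is 230.6; the others sum to 385.8. Since 230.6 ≤ 385.8, the path can fold back on itself completely, so the minimum distance is 0.

0 ≤ KN ≤ 616.4 km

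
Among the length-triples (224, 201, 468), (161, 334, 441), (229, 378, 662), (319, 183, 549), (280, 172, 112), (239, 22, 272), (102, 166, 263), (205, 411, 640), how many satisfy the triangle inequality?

(201,224,468): 201+224 ≤ 468 → not valid
(161,334,441): 161+334 > 441 → valid
(229,378,662): 229+378 ≤ 662 → not valid
(183,319,549): 183+319 ≤ 549 → not valid
(112,172,280): 112+172 > 280 → valid
(22,239,272): 22+239 ≤ 272 → not valid
(102,166,263): 102+166 > 263 → valid
(205,411,640): 205+411 ≤ 640 → not valid
3 of the 8 triples form a triangle.

3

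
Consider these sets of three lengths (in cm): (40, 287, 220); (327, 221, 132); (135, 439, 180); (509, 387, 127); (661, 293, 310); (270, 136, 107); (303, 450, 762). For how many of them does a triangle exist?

(40,220,287): 40+220 ≤ 287 → not valid
(132,221,327): 132+221 > 327 → valid
(135,180,439): 135+180 ≤ 439 → not valid
(127,387,509): 127+387 > 509 → valid
(293,310,661): 293+310 ≤ 661 → not valid
(107,136,270): 107+136 ≤ 270 → not valid
(303,450,762): 303+450 ≤ 762 → not valid
2 of the 7 triples form a triangle.

2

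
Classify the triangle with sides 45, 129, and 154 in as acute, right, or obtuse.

obtuse

Compare the square of the longest side to the sum of squares of the other two: 45² + 129² = 18666 < 23716 = 154².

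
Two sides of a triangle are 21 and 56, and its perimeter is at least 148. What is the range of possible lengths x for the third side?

Triangle inequality alone gives 35 < x < 77.
The perimeter condition gives x ≥ 148 − 21 − 56 = 71.
Intersecting the two: 71 ≤ x < 77.

71 ≤ x < 77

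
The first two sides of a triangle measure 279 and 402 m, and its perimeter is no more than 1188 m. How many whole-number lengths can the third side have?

384

Triangle inequality: 123 < x < 681. Perimeter ≤ 1188 gives x ≤ 1188 − 279 − 402 = 507.
So 123 < x ≤ 507; integers 124 through 507: 384 values.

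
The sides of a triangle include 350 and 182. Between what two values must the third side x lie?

By the triangle inequality, x must be less than 350 + 182 = 532 and greater than |350 − 182| = 168.

168 < x < 532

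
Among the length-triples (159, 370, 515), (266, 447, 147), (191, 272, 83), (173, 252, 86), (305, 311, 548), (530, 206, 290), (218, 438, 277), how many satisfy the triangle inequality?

5

(159,370,515): 159+370 > 515 → valid
(147,266,447): 147+266 ≤ 447 → not valid
(83,191,272): 83+191 > 272 → valid
(86,173,252): 86+173 > 252 → valid
(305,311,548): 305+311 > 548 → valid
(206,290,530): 206+290 ≤ 530 → not valid
(218,277,438): 218+277 > 438 → valid
5 of the 7 triples form a triangle.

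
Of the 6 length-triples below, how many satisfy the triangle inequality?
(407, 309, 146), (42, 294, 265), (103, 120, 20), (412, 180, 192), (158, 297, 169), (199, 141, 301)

(146,309,407): 146+309 > 407 → valid
(42,265,294): 42+265 > 294 → valid
(20,103,120): 20+103 > 120 → valid
(180,192,412): 180+192 ≤ 412 → not valid
(158,169,297): 158+169 > 297 → valid
(141,199,301): 141+199 > 301 → valid
5 of the 6 triples form a triangle.

5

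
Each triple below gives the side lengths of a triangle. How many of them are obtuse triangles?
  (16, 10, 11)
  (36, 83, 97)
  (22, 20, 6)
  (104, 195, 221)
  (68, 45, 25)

4

(16,10,11): 10²+11² = 221 < 256 = 16² → obtuse
(36,83,97): 36²+83² = 8185 < 9409 = 97² → obtuse
(22,20,6): 6²+20² = 436 < 484 = 22² → obtuse
(104,195,221): 104²+195² = 48841 = 221² → right
(68,45,25): 25²+45² = 2650 < 4624 = 68² → obtuse
4 of the 5 are obtuse.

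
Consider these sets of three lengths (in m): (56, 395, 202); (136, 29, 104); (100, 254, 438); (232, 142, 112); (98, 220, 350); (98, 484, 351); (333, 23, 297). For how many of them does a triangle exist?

(56,202,395): 56+202 ≤ 395 → not valid
(29,104,136): 29+104 ≤ 136 → not valid
(100,254,438): 100+254 ≤ 438 → not valid
(112,142,232): 112+142 > 232 → valid
(98,220,350): 98+220 ≤ 350 → not valid
(98,351,484): 98+351 ≤ 484 → not valid
(23,297,333): 23+297 ≤ 333 → not valid
1 of the 7 triples forms a triangle.

1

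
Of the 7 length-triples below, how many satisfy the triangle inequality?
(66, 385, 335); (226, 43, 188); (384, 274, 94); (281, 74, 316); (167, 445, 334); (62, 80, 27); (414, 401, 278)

6

(66,335,385): 66+335 > 385 → valid
(43,188,226): 43+188 > 226 → valid
(94,274,384): 94+274 ≤ 384 → not valid
(74,281,316): 74+281 > 316 → valid
(167,334,445): 167+334 > 445 → valid
(27,62,80): 27+62 > 80 → valid
(278,401,414): 278+401 > 414 → valid
6 of the 7 triples form a triangle.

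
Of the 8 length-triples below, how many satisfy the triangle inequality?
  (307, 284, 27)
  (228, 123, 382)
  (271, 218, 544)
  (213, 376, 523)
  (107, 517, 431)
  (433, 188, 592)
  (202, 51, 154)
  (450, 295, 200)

(27,284,307): 27+284 > 307 → valid
(123,228,382): 123+228 ≤ 382 → not valid
(218,271,544): 218+271 ≤ 544 → not valid
(213,376,523): 213+376 > 523 → valid
(107,431,517): 107+431 > 517 → valid
(188,433,592): 188+433 > 592 → valid
(51,154,202): 51+154 > 202 → valid
(200,295,450): 200+295 > 450 → valid
6 of the 8 triples form a triangle.

6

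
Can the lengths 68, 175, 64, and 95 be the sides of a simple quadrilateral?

Yes

A quadrilateral exists iff every side is shorter than the sum of the others — equivalently, the longest side is less than the sum of the rest.
Longest side 175 < 227 (sum of the remaining 3), so yes.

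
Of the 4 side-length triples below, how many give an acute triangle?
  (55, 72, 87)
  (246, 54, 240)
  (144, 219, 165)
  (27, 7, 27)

2

(55,72,87): 55²+72² = 8209 > 7569 = 87² → acute
(246,54,240): 54²+240² = 60516 = 246² → right
(144,219,165): 144²+165² = 47961 = 219² → right
(27,7,27): 7²+27² = 778 > 729 = 27² → acute
2 of the 4 are acute.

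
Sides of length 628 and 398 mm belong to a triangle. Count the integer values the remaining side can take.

The third side lies in the open interval (230, 1026).
Integers from 231 to 1025 inclusive: 1025 − 231 + 1 = 795.

795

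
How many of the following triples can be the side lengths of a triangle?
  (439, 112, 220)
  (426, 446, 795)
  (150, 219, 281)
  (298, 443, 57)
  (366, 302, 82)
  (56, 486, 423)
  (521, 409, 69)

3

(112,220,439): 112+220 ≤ 439 → not valid
(426,446,795): 426+446 > 795 → valid
(150,219,281): 150+219 > 281 → valid
(57,298,443): 57+298 ≤ 443 → not valid
(82,302,366): 82+302 > 366 → valid
(56,423,486): 56+423 ≤ 486 → not valid
(69,409,521): 69+409 ≤ 521 → not valid
3 of the 7 triples form a triangle.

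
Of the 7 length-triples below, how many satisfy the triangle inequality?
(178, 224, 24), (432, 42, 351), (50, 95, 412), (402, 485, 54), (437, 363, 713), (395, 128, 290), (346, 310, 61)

(24,178,224): 24+178 ≤ 224 → not valid
(42,351,432): 42+351 ≤ 432 → not valid
(50,95,412): 50+95 ≤ 412 → not valid
(54,402,485): 54+402 ≤ 485 → not valid
(363,437,713): 363+437 > 713 → valid
(128,290,395): 128+290 > 395 → valid
(61,310,346): 61+310 > 346 → valid
3 of the 7 triples form a triangle.

3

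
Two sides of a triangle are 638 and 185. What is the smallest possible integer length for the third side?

The third side must be strictly greater than |638 − 185| = 453.
The smallest integer above 453 is 454.

454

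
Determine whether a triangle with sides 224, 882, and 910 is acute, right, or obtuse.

Compare the square of the longest side to the sum of squares of the other two: 224² + 882² = 828100 = 910².

right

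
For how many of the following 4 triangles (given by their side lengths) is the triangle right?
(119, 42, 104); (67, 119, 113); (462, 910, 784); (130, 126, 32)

2

(119,42,104): 42²+104² = 12580 < 14161 = 119² → obtuse
(67,119,113): 67²+113² = 17258 > 14161 = 119² → acute
(462,910,784): 462²+784² = 828100 = 910² → right
(130,126,32): 32²+126² = 16900 = 130² → right
2 of the 4 are right.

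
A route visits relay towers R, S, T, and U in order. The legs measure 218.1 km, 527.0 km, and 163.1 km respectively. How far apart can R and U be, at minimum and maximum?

145.8 ≤ RU ≤ 908.2 km

The maximum is all hops collinear in one direction: 218.1 + 527.0 + 163.1 = 908.2.
The longest hop is 527.0; the others sum to 381.2. Folding the others back against it leaves at least 527.0 − 381.2 = 145.8.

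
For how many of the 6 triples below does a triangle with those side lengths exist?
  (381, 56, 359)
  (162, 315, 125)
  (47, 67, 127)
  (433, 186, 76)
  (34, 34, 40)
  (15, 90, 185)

2

(56,359,381): 56+359 > 381 → valid
(125,162,315): 125+162 ≤ 315 → not valid
(47,67,127): 47+67 ≤ 127 → not valid
(76,186,433): 76+186 ≤ 433 → not valid
(34,34,40): 34+34 > 40 → valid
(15,90,185): 15+90 ≤ 185 → not valid
2 of the 6 triples form a triangle.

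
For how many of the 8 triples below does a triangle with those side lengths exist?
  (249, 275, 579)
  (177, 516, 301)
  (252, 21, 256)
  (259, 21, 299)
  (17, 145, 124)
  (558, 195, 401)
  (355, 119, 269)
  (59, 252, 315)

(249,275,579): 249+275 ≤ 579 → not valid
(177,301,516): 177+301 ≤ 516 → not valid
(21,252,256): 21+252 > 256 → valid
(21,259,299): 21+259 ≤ 299 → not valid
(17,124,145): 17+124 ≤ 145 → not valid
(195,401,558): 195+401 > 558 → valid
(119,269,355): 119+269 > 355 → valid
(59,252,315): 59+252 ≤ 315 → not valid
3 of the 8 triples form a triangle.

3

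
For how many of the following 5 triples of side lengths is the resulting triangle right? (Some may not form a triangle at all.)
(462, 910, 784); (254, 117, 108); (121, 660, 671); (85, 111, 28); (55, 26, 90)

2

(462,910,784): 462²+784² = 828100 = 910² → right
(254,117,108): 108+117 ≤ 254, not a triangle
(121,660,671): 121²+660² = 450241 = 671² → right
(85,111,28): 28²+85² = 8009 < 12321 = 111² → obtuse
(55,26,90): 26+55 ≤ 90, not a triangle
2 of the 5 are right.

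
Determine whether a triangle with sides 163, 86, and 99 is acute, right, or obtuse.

Compare the square of the longest side to the sum of squares of the other two: 86² + 99² = 17197 < 26569 = 163².

obtuse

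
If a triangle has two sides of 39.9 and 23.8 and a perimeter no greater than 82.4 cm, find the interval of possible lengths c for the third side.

16.1 < c ≤ 18.7 cm

Triangle inequality alone gives 16.1 < c < 63.7.
The perimeter condition gives c ≤ 82.4 − 39.9 − 23.8 = 18.7.
Intersecting the two: 16.1 < c ≤ 18.7.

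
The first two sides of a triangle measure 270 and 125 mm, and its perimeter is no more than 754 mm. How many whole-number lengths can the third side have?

Triangle inequality: 145 < x < 395. Perimeter ≤ 754 gives x ≤ 754 − 270 − 125 = 359.
So 145 < x ≤ 359; integers 146 through 359: 214 values.

214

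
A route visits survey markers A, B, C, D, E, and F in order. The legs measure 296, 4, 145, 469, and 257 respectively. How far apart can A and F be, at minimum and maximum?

0 ≤ AF ≤ 1171

The maximum is all hops collinear in one direction: 296 + 4 + 145 + 469 + 257 = 1171.
The longest hop is 469; the others sum to 702. Since 469 ≤ 702, the path can fold back on itself completely, so the minimum distance is 0.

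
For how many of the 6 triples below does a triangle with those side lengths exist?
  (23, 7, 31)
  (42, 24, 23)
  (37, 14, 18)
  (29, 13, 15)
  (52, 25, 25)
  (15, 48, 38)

2

(7,23,31): 7+23 ≤ 31 → not valid
(23,24,42): 23+24 > 42 → valid
(14,18,37): 14+18 ≤ 37 → not valid
(13,15,29): 13+15 ≤ 29 → not valid
(25,25,52): 25+25 ≤ 52 → not valid
(15,38,48): 15+38 > 48 → valid
2 of the 6 triples form a triangle.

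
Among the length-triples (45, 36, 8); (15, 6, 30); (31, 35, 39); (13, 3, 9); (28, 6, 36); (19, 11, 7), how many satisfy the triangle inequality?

(8,36,45): 8+36 ≤ 45 → not valid
(6,15,30): 6+15 ≤ 30 → not valid
(31,35,39): 31+35 > 39 → valid
(3,9,13): 3+9 ≤ 13 → not valid
(6,28,36): 6+28 ≤ 36 → not valid
(7,11,19): 7+11 ≤ 19 → not valid
1 of the 6 triples forms a triangle.

1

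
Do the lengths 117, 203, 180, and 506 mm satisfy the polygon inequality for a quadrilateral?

No

For a quadrilateral, each side must be shorter than the sum of the others.
Here the longest side is 506, but the remaining 3 sides sum to only 500.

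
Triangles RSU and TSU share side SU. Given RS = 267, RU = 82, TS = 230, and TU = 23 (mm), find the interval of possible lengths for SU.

207 < SU < 253

From triangle RSU: |267 − 82| < SU < 267 + 82, i.e. 185 < SU < 349.
From triangle TSU: 207 < SU < 253.
Both must hold, so SU lies in the intersection.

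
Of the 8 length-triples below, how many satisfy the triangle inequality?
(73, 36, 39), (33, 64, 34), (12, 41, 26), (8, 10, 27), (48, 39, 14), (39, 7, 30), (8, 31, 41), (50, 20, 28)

(36,39,73): 36+39 > 73 → valid
(33,34,64): 33+34 > 64 → valid
(12,26,41): 12+26 ≤ 41 → not valid
(8,10,27): 8+10 ≤ 27 → not valid
(14,39,48): 14+39 > 48 → valid
(7,30,39): 7+30 ≤ 39 → not valid
(8,31,41): 8+31 ≤ 41 → not valid
(20,28,50): 20+28 ≤ 50 → not valid
3 of the 8 triples form a triangle.

3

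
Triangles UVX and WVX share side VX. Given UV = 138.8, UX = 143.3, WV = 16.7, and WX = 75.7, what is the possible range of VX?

59.0 < VX < 92.4

From triangle UVX: |138.8 − 143.3| < VX < 138.8 + 143.3, i.e. 4.5 < VX < 282.1.
From triangle WVX: 59.0 < VX < 92.4.
Both must hold, so VX lies in the intersection.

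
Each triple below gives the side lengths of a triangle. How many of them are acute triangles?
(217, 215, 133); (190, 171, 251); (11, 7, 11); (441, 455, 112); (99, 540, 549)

3

(217,215,133): 133²+215² = 63914 > 47089 = 217² → acute
(190,171,251): 171²+190² = 65341 > 63001 = 251² → acute
(11,7,11): 7²+11² = 170 > 121 = 11² → acute
(441,455,112): 112²+441² = 207025 = 455² → right
(99,540,549): 99²+540² = 301401 = 549² → right
3 of the 5 are acute.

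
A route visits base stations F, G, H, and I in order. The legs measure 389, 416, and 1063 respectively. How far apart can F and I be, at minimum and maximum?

The maximum is all hops collinear in one direction: 389 + 416 + 1063 = 1868.
The longest hop is 1063; the others sum to 805. Folding the others back against it leaves at least 1063 − 805 = 258.

258 ≤ FI ≤ 1868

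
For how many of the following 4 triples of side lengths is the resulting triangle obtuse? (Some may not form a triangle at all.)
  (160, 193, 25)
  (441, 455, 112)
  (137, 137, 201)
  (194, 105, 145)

2

(160,193,25): 25+160 ≤ 193, not a triangle
(441,455,112): 112²+441² = 207025 = 455² → right
(137,137,201): 137²+137² = 37538 < 40401 = 201² → obtuse
(194,105,145): 105²+145² = 32050 < 37636 = 194² → obtuse
2 of the 4 are obtuse.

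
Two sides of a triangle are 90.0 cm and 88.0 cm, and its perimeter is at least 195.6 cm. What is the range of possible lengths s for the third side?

Triangle inequality alone gives 2.0 < s < 178.0.
The perimeter condition gives s ≥ 195.6 − 90.0 − 88.0 = 17.6.
Intersecting the two: 17.6 ≤ s < 178.0.

17.6 ≤ s < 178.0 cm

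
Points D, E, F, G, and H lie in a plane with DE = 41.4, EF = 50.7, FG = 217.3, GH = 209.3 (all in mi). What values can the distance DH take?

The maximum is all hops collinear in one direction: 41.4 + 50.7 + 217.3 + 209.3 = 518.7.
The longest hop is 217.3; the others sum to 301.4. Since 217.3 ≤ 301.4, the path can fold back on itself completely, so the minimum distance is 0.

0 ≤ DH ≤ 518.7 mi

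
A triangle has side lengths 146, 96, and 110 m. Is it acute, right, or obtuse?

right

Compare the square of the longest side to the sum of squares of the other two: 96² + 110² = 21316 = 146².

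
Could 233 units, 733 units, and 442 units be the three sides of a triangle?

No

The longest side is 733, but the other two sum to only 675.
675 < 733, so the triangle inequality fails.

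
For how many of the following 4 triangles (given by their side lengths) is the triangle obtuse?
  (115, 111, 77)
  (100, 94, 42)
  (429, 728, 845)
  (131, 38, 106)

(115,111,77): 77²+111² = 18250 > 13225 = 115² → acute
(100,94,42): 42²+94² = 10600 > 10000 = 100² → acute
(429,728,845): 429²+728² = 714025 = 845² → right
(131,38,106): 38²+106² = 12680 < 17161 = 131² → obtuse
1 of the 4 is obtuse.

1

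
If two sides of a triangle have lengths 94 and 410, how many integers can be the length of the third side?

187

The third side lies in the open interval (316, 504).
Integers from 317 to 503 inclusive: 503 − 317 + 1 = 187.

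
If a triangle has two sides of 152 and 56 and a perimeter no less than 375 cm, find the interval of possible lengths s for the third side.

167 ≤ s < 208 cm

Triangle inequality alone gives 96 < s < 208.
The perimeter condition gives s ≥ 375 − 152 − 56 = 167.
Intersecting the two: 167 ≤ s < 208.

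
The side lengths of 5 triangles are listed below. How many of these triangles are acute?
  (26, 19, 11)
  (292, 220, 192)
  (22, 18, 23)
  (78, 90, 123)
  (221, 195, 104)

1

(26,19,11): 11²+19² = 482 < 676 = 26² → obtuse
(292,220,192): 192²+220² = 85264 = 292² → right
(22,18,23): 18²+22² = 808 > 529 = 23² → acute
(78,90,123): 78²+90² = 14184 < 15129 = 123² → obtuse
(221,195,104): 104²+195² = 48841 = 221² → right
1 of the 5 is acute.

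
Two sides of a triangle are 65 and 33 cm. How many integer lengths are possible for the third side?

The third side lies in the open interval (32, 98).
Integers from 33 to 97 inclusive: 97 − 33 + 1 = 65.

65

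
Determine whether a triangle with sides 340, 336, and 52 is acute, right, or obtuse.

Compare the square of the longest side to the sum of squares of the other two: 52² + 336² = 115600 = 340².

right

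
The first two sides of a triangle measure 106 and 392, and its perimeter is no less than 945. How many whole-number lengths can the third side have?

Triangle inequality: 286 < x < 498. Perimeter ≥ 945 gives x ≥ 945 − 106 − 392 = 447.
So 447 ≤ x < 498; integers 447 through 497: 51 values.

51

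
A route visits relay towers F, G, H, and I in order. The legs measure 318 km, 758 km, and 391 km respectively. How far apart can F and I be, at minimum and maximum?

The maximum is all hops collinear in one direction: 318 + 758 + 391 = 1467.
The longest hop is 758; the others sum to 709. Folding the others back against it leaves at least 758 − 709 = 49.

49 ≤ FI ≤ 1467 km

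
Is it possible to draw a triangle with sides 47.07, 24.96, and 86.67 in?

No

The longest side is 86.67, but the other two sum to only 72.03.
72.03 < 86.67, so the triangle inequality fails.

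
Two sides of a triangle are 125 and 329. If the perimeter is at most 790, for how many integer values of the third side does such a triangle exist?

Triangle inequality: 204 < x < 454. Perimeter ≤ 790 gives x ≤ 790 − 125 − 329 = 336.
So 204 < x ≤ 336; integers 205 through 336: 132 values.

132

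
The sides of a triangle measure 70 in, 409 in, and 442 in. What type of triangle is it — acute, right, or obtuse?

Compare the square of the longest side to the sum of squares of the other two: 70² + 409² = 172181 < 195364 = 442².

obtuse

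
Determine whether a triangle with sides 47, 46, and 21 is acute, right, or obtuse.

acute

Compare the square of the longest side to the sum of squares of the other two: 21² + 46² = 2557 > 2209 = 47².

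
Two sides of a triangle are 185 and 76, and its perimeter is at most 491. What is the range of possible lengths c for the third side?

Triangle inequality alone gives 109 < c < 261.
The perimeter condition gives c ≤ 491 − 185 − 76 = 230.
Intersecting the two: 109 < c ≤ 230.

109 < c ≤ 230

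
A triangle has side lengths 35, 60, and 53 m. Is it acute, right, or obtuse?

Compare the square of the longest side to the sum of squares of the other two: 35² + 53² = 4034 > 3600 = 60².

acute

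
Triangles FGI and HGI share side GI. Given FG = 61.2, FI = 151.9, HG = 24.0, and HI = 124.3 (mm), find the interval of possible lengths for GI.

100.3 < GI < 148.3

From triangle FGI: |61.2 − 151.9| < GI < 61.2 + 151.9, i.e. 90.7 < GI < 213.1.
From triangle HGI: 100.3 < GI < 148.3.
Both must hold, so GI lies in the intersection.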